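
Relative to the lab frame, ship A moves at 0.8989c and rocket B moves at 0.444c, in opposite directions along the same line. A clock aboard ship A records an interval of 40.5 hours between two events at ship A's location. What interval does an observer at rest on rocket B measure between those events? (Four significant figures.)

Transform ship A's velocity into rocket B's frame: (0.8989 + 0.444)/(1 + 0.8989·0.444) = 1.3429/1.3991116, so the relative speed is 0.95982c.
At |u| = 0.95982c, γ = (1 − 0.921254)^(−1/2) = 3.5636.
The clock on ship A records proper time, so rocket B measures Δt = γΔτ = 3.5636 × 40.5 = 144.3 hours.

144.3 hours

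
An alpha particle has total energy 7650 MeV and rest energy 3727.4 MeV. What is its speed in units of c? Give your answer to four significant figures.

0.8733c

γ = E/(mc²) = 7650/3727.4 = 2.0524.
β = √(1 − 1/γ²) = √(1 − 0.237397) = √0.762603 = 0.8733.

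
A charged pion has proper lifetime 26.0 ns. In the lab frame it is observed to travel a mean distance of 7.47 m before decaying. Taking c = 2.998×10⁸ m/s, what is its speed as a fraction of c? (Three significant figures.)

0.692c

Lab distance = (lab lifetime)·v = γτ·βc, so βγ = d/(cτ) = 7.470/(2.998×10⁸ × 2.600×10^-8) = 0.95833.
With βγ = 0.95833: γ² = 1 + (βγ)² = 1.918396, and β = (βγ)/γ = 0.95833/1.38506 = 0.692.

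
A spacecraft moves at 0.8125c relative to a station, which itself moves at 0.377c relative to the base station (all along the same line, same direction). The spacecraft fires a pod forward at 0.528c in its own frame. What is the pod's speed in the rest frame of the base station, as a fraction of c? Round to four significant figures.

First combine the pod and spacecraft (S''→S'): u₁ = (0.528 + 0.8125)/(1 + 0.528×0.8125) = 1.3405/1.429 = 0.93807.
Then combine with the station (S'→S): u = (0.93807 + 0.377)/(1 + 0.93807×0.377) = 1.31507/1.35365239 = 0.9715.

0.9715c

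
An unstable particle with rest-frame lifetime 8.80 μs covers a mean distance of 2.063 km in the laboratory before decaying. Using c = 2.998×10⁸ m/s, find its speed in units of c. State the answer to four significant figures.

Let x = d/(cτ) = 2063 m / (2.998×10⁸ m/s × 8.800×10^-6 s) = 0.78196. Since d = βγcτ, x = βγ = β/√(1−β²).
Solving: β² = x²/(1+x²) = 0.611461/1.611461 = 0.379445, so β = 0.6160.

0.6160c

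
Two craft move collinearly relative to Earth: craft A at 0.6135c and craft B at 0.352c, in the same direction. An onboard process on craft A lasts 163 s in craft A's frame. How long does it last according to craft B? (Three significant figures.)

173 s

Transform craft A's velocity into craft B's frame: (0.6135 − 0.352)/(1 − 0.6135·0.352) = 0.2615/0.784048, so the relative speed is 0.33353c.
At |u| = 0.33353c, γ = (1 − 0.111242)^(−1/2) = 1.0607.
Craft A's interval is proper; time dilation gives Δt_B = γΔτ = 1.0607 × 163 s = 173 s.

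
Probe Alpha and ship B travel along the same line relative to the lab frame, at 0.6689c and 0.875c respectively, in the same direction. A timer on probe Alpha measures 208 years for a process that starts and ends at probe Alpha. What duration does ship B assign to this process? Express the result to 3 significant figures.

Transform probe Alpha's velocity into ship B's frame: (0.6689 − 0.875)/(1 − 0.6689·0.875) = −0.2061/0.4147125, so the relative speed is 0.49697c.
γ for this relative speed: γ = 1/√(1 − 0.246979) = 1.1524.
The clock on probe Alpha records proper time, so ship B measures Δt = γΔτ = 1.1524 × 208 = 240 years.

240 years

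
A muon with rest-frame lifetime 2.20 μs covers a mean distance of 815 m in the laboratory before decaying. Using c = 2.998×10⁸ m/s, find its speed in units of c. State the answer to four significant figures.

0.7773c

Lab distance = (lab lifetime)·v = γτ·βc, so βγ = d/(cτ) = 815.0/(2.998×10⁸ × 2.200×10^-6) = 1.2357.
With βγ = 1.2357: γ² = 1 + (βγ)² = 2.52695, and β = (βγ)/γ = 1.2357/1.58964 = 0.7773.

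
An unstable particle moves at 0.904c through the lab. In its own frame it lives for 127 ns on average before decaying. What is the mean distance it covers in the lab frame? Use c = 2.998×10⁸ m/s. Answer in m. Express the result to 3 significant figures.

80.5 m

β² = 0.817216, so γ = 1/√0.182784 = 2.339.
Lab-frame lifetime: Δt = γτ = 2.339 × 127 ns = 297.05 ns.
Distance: d = vΔt = 0.904 × 2.998×10⁸ m/s × 2.9705×10^-7 s = 80.5 m.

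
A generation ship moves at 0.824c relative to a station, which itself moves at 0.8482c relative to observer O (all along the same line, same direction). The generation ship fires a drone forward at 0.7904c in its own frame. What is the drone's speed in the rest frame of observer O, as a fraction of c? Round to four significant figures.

Compose velocities in two stages. Stage 1 (into S'): u₁ = (0.7904+0.824)/(1+0.7904×0.824) = 0.97766.
Stage 2 (into S): u = (0.97766+0.8482)/(1+0.97766×0.8482) = 0.99815, so the speed is 0.9981c.

0.9981c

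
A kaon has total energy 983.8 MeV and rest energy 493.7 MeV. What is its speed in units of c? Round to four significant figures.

0.8650c

Total energy E = γmc² gives γ = 983.8/493.7 = 1.9927.
Hence β = √(1 − 1/γ²) = √(1 − 0.251835) = √0.748165 = 0.8650.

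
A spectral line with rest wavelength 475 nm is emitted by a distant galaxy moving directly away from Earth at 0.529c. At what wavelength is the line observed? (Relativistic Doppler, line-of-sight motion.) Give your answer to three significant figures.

Relativistic Doppler for wavelength: λ_obs = λ_src · √((1+β)/(1−β)).
With β = 0.529: factor = √(1.529/0.471) = 1.8017.
λ_obs = 475 × 1.8017 = 856 nm.

856 nm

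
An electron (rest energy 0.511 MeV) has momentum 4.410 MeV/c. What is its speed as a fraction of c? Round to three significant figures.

0.993c

βγ = pc/(mc²) = 4.410/0.511 = 8.6301.
Since γ² = 1 + (βγ)² = 75.4786, γ = √75.4786 = 8.68784, and β = (βγ)/γ = 8.6301/8.68784 = 0.993.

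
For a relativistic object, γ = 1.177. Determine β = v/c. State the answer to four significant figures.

β = √(1 − 1/γ²) = √(1 − 1/1.385329) = √0.27815 = 0.5274.

0.5274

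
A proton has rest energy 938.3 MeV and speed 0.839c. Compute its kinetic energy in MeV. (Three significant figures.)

Lorentz factor: γ = (1 − 0.703921)^(−1/2) = 1.83779.
Kinetic energy: K = (γ − 1)mc² = (1.83779 − 1) × 938.3 MeV = 0.83779 × 938.3 = 786 MeV.

786 MeV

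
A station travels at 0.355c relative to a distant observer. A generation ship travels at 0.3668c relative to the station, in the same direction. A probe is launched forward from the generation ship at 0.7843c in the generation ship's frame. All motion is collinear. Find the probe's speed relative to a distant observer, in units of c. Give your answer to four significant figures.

0.9481c

First combine the probe and generation ship (S''→S'): u₁ = (0.7843 + 0.3668)/(1 + 0.7843×0.3668) = 1.1511/1.28768124 = 0.89393.
Then combine with the station (S'→S): u = (0.89393 + 0.355)/(1 + 0.89393×0.355) = 1.24893/1.31734515 = 0.94807.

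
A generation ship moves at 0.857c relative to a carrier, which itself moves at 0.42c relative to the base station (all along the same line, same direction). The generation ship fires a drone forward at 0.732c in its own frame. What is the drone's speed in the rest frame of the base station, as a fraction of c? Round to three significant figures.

0.990c

Compose velocities in two stages. Stage 1 (into S'): u₁ = (0.732+0.857)/(1+0.732×0.857) = 0.97645.
Stage 2 (into S): u = (0.97645+0.42)/(1+0.97645×0.42) = 0.99031, so the speed is 0.990c.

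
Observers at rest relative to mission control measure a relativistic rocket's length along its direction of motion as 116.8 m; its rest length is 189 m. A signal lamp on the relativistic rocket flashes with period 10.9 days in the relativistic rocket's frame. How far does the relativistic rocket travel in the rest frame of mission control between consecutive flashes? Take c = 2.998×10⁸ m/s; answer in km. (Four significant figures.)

3.592×10^11 km

Length contraction gives γ = L₀/L = 189/116.8 = 1.61815.
β = √(1 − 1/γ²) = 0.78619. Lab-frame period = γτ = 1.61815×10.9 days = 17.638 days. Distance = βc × γτ = 0.78619 × 2.998×10⁸ m/s × 1523923.2 s = 3.5919×10^14 m = 3.592×10^11 km.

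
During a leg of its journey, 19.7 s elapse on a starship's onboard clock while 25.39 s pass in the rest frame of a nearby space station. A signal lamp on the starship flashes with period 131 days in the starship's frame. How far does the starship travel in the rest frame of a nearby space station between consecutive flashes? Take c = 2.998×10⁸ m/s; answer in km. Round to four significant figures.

From Δt = γΔτ: γ = 25.39/19.7 = 1.28883.
β = √(1 − 1/γ²) = 0.63086. Lab-frame period = γτ = 1.28883×131 days = 168.84 days. Distance = βc × γτ = 0.63086 × 2.998×10⁸ m/s × 14587776 s = 2.7590×10^15 m = 2.759×10^12 km.

2.759×10^12 km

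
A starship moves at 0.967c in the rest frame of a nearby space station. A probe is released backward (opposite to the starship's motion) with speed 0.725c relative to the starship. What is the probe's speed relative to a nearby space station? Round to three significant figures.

0.810c

Relativistic velocity addition: u = (u' + v)/(1 + u'v/c²), with u' = −0.725c and v = 0.967c.
Numerator: −0.725 + 0.967 = 0.242. Denominator: 1 + (−0.725)(0.967) = 0.298925.
u = 0.242/0.298925 = 0.80957, so the speed is 0.810c.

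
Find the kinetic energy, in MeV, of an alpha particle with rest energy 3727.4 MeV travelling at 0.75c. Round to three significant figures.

1910 MeV

With β = 0.75, γ = 1/√(1 − 0.75²) = 1/√0.4375 = 1.51186.
Kinetic energy: K = (γ − 1)mc² = (1.51186 − 1) × 3727.4 MeV = 0.51186 × 3727.4 = 1910 MeV.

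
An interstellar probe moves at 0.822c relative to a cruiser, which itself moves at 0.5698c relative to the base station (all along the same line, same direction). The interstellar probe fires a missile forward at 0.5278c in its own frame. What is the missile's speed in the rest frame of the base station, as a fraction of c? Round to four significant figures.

0.9836c

Compose velocities in two stages. Stage 1 (into S'): u₁ = (0.5278+0.822)/(1+0.5278×0.822) = 0.94138.
Stage 2 (into S): u = (0.94138+0.5698)/(1+0.94138×0.5698) = 0.98359, so the speed is 0.9836c.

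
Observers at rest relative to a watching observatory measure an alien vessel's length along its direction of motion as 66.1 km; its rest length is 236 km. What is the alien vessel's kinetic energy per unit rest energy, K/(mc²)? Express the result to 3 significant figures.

γ = L₀/L = 236/66.1 = 3.57035.
Since K = (γ−1)mc², K/(mc²) = 3.57035 − 1 = 2.57.

2.57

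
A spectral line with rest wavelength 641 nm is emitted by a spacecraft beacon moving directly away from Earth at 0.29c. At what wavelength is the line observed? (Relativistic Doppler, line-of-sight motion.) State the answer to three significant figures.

Relativistic Doppler for wavelength: λ_obs = λ_src · √((1+β)/(1−β)).
With β = 0.29: factor = √(1.29/0.71) = 1.3479.
λ_obs = 641 × 1.3479 = 864 nm.

864 nm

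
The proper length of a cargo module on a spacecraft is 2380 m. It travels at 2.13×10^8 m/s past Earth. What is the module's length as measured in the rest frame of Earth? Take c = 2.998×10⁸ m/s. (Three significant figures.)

1670 m

β = v/c = (2.13×10^8 m/s)/(2.998×10⁸ m/s) = 0.710474.
Lorentz factor: γ = (1 − 0.5047733)^(−1/2) = 1.421.
Length contraction: L = L₀/γ = 2380/1.421 = 1670 m.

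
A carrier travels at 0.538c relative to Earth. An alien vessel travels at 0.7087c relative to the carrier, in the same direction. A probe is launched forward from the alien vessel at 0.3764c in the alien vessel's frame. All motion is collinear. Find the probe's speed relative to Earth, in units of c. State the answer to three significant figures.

0.955c

Compose velocities in two stages. Stage 1 (into S'): u₁ = (0.3764+0.7087)/(1+0.3764×0.7087) = 0.8566.
Stage 2 (into S): u = (0.8566+0.538)/(1+0.8566×0.538) = 0.95465, so the speed is 0.955c.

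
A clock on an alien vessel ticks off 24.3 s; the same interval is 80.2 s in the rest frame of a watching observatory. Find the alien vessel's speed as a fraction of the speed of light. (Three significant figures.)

0.953c

γ = Δt/Δτ = 80.2/24.3 = 3.3004.
β = √(1 − 1/γ²) = √(1 − 0.0918051) = √0.9081949 = 0.953.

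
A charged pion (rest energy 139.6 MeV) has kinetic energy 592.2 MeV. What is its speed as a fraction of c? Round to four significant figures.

0.9816c

γ = 1 + K/(mc²) = 1 + 592.2/139.6 = 5.2421.
β = √(1 − 1/γ²) = √(1 − 0.0363906) = √0.9636094 = 0.9816.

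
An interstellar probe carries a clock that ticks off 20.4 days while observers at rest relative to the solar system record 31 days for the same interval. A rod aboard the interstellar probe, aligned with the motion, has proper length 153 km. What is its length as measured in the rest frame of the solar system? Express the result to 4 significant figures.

From Δt = γΔτ: γ = 31/20.4 = 1.51961.
The rod contracts by the same γ: 153 km / 1.51961 = 100.7 km.

100.7 km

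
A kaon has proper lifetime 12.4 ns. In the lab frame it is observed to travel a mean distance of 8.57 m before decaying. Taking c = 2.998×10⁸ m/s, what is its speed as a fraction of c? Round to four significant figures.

0.9174c

d = βγcτ ⇒ βγ = d/(cτ) = 8.570 m / (3.71752 m) = 2.3053.
β = (βγ)/√(1+(βγ)²) = 2.3053/√6.31441 = 0.9174.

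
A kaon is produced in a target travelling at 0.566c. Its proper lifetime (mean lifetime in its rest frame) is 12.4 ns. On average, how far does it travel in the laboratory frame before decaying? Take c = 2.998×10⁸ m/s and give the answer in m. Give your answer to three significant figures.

With β = 0.566, γ = 1/√(1 − 0.566²) = 1/√0.679644 = 1.213.
Lab-frame lifetime: Δt = γτ = 1.213 × 12.4 ns = 15.041 ns.
Distance: d = vΔt = 0.566 × 2.998×10⁸ m/s × 1.5041×10^-8 s = 2.55 m.

2.55 m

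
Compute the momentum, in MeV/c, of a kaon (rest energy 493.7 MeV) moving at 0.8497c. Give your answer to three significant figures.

γ = 1/√(1 − β²) = 1/√(1 − 0.72199009) = 1/√0.27800991 = 1/0.527266 = 1.8966.
Momentum: p = γβ·mc = 1.8966 × 0.8497 × 493.7 MeV/c = 796 MeV/c.

796 MeV/c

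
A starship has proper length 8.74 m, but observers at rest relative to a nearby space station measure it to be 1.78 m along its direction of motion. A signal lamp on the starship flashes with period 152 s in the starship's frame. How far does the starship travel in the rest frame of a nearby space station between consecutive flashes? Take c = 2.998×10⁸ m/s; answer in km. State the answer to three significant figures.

From L = L₀/γ: γ = 8.74/1.78 = 4.91011.
β = √(1 − 1/γ²) = 0.97904. Lab-frame period = γτ = 4.91011×152 s = 746.34 s. Distance = βc × γτ = 0.97904 × 2.998×10⁸ m/s × 746.34 s = 2.1906×10^11 m = 2.19×10^8 km.

2.19×10^8 km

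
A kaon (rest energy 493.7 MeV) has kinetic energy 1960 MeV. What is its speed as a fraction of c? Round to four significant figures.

0.9795c

K = (γ−1)mc², so γ = 1 + 1960/493.7 = 4.97.
Then v/c = √(1 − γ⁻²) = √(1 − 0.0404844) = √0.9595156 = 0.9795.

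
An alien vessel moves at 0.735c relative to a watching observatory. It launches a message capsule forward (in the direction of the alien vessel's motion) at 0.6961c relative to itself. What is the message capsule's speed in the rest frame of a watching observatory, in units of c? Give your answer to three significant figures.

0.947c

Relativistic velocity addition: u = (u' + v)/(1 + u'v/c²), with u' = 0.6961c and v = 0.735c.
Numerator: 0.6961 + 0.735 = 1.4311. Denominator: 1 + (0.6961)(0.735) = 1.5116335.
u = 1.4311/1.5116335 = 0.94672, so the speed is 0.947c.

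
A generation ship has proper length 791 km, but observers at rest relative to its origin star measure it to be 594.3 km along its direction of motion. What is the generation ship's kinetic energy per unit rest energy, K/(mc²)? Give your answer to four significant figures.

From L = L₀/γ: γ = 791/594.3 = 1.33098.
K/(mc²) = γ − 1 = 1.33098 − 1 = 0.3310.

0.3310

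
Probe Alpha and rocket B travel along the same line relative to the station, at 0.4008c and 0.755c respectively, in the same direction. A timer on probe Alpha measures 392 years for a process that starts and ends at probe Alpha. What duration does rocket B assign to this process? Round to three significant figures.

The velocity of probe Alpha relative to rocket B is (0.4008 − 0.755)c / (1 − 0.4008×0.755) = −0.50789c; relative speed 0.50789c.
γ for this relative speed: γ = 1/√(1 − 0.257952) = 1.1609.
The clock on probe Alpha records proper time, so rocket B measures Δt = γΔτ = 1.1609 × 392 = 455 years.

455 years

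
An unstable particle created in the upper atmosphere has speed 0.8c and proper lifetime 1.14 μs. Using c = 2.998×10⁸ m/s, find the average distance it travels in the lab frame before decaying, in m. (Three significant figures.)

With β = 0.8, γ = 1/√(1 − 0.8²) = 1/√0.36 = 1.6667.
Lab-frame lifetime: Δt = γτ = 1.6667 × 1.14 μs = 1.9 μs.
Distance: d = vΔt = 0.8 × 2.998×10⁸ m/s × 1.9000×10^-6 s = 456 m.

456 m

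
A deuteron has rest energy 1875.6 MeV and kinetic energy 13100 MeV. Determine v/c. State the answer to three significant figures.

0.992

γ = 1 + K/(mc²) = 1 + 13100/1875.6 = 7.9844.
β = √(1 − 1/γ²) = √(1 − 0.0156861) = √0.9843139 = 0.992.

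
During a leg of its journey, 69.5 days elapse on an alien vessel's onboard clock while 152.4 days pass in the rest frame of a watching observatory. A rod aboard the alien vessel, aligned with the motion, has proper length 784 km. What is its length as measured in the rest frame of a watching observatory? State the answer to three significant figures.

358 km

The time-dilation ratio gives γ = 152.4/69.5 = 2.19281.
L = L₀/γ = 784/2.19281 = 358 km.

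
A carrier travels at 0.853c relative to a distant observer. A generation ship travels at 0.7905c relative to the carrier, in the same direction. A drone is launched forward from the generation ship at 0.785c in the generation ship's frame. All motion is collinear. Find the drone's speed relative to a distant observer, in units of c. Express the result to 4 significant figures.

Compose velocities in two stages. Stage 1 (into S'): u₁ = (0.785+0.7905)/(1+0.785×0.7905) = 0.97221.
Stage 2 (into S): u = (0.97221+0.853)/(1+0.97221×0.853) = 0.99777, so the speed is 0.9978c.

0.9978c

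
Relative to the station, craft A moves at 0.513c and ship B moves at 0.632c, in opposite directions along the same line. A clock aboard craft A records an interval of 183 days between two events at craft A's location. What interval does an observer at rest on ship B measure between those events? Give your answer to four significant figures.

Transform craft A's velocity into ship B's frame: (0.513 + 0.632)/(1 + 0.513·0.632) = 1.145/1.324216, so the relative speed is 0.86466c.
γ for this relative speed: γ = 1/√(1 − 0.747637) = 1.9906.
The clock on craft A records proper time, so ship B measures Δt = γΔτ = 1.9906 × 183 = 364.3 days.

364.3 days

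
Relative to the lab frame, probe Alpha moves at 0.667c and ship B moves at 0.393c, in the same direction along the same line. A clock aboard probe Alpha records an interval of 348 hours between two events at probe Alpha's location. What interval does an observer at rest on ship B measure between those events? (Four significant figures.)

374.8 hours

The velocity of probe Alpha relative to ship B is (0.667 − 0.393)c / (1 − 0.667×0.393) = 0.37134c; relative speed 0.37134c.
At |u| = 0.37134c, γ = (1 − 0.137893)^(−1/2) = 1.077.
Probe Alpha's interval is proper; time dilation gives Δt_B = γΔτ = 1.077 × 348 hours = 374.8 hours.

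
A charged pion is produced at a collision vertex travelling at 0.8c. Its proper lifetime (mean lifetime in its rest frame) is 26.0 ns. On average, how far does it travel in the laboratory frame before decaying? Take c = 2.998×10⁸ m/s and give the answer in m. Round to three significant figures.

Lorentz factor: γ = (1 − 0.64)^(−1/2) = 1.6667.
Lab-frame lifetime: Δt = γτ = 1.6667 × 26.0 ns = 43.334 ns.
Distance: d = vΔt = 0.8 × 2.998×10⁸ m/s × 4.3334×10^-8 s = 10.4 m.

10.4 m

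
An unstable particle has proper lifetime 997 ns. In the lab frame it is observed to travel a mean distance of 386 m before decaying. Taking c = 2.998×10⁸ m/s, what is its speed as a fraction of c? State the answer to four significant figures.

0.7907c

Let x = d/(cτ) = 386.0 m / (2.998×10⁸ m/s × 9.970×10^-7 s) = 1.2914. Since d = βγcτ, x = βγ = β/√(1−β²).
Solving: β² = x²/(1+x²) = 1.66771/2.66771 = 0.625147, so β = 0.7907.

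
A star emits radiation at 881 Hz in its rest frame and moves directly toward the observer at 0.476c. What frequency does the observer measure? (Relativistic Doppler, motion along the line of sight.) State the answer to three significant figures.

1480 Hz

Relativistic Doppler (source moving toward): f_obs = f_src · √((1+β)/(1−β)).
With β = 0.476: factor = √(1.476/0.524) = 1.6783.
f_obs = 881 × 1.6783 = 1480 Hz.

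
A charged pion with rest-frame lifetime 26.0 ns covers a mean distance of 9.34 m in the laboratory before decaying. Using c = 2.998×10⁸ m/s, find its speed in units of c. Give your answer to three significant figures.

0.768c

Lab distance = (lab lifetime)·v = γτ·βc, so βγ = d/(cτ) = 9.340/(2.998×10⁸ × 2.600×10^-8) = 1.1982.
With βγ = 1.1982: γ² = 1 + (βγ)² = 2.43568, and β = (βγ)/γ = 1.1982/1.56067 = 0.768.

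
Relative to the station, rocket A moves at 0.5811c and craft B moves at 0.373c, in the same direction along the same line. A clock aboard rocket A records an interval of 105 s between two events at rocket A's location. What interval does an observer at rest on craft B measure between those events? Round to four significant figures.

108.9 s

The velocity of rocket A relative to craft B is (0.5811 − 0.373)c / (1 − 0.5811×0.373) = 0.26569c; relative speed 0.26569c.
γ for this relative speed: γ = 1/√(1 − 0.0705912) = 1.0373.
Rocket A's interval is proper; time dilation gives Δt_B = γΔτ = 1.0373 × 105 s = 108.9 s.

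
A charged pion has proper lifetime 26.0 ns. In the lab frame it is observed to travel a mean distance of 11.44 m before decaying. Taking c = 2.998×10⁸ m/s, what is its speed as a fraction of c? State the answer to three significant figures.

Lab distance = (lab lifetime)·v = γτ·βc, so βγ = d/(cτ) = 11.44/(2.998×10⁸ × 2.600×10^-8) = 1.4676.
With βγ = 1.4676: γ² = 1 + (βγ)² = 3.15385, and β = (βγ)/γ = 1.4676/1.77591 = 0.826.

0.826c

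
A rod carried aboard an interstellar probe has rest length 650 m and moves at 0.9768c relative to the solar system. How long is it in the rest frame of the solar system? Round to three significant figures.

139 m

β² = 0.95413824, so γ = 1/√0.04586176 = 4.6695.
Along the direction of motion the measured length is L₀/γ = 650/4.6695 = 139 m.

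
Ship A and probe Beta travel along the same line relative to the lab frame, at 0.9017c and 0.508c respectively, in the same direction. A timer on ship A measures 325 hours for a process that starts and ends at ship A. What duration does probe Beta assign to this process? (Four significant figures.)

472.9 hours

Transform ship A's velocity into probe Beta's frame: (0.9017 − 0.508)/(1 − 0.9017·0.508) = 0.3937/0.5419364, so the relative speed is 0.72647c.
γ for this relative speed: γ = 1/√(1 − 0.527759) = 1.4552.
The clock on ship A records proper time, so probe Beta measures Δt = γΔτ = 1.4552 × 325 = 472.9 hours.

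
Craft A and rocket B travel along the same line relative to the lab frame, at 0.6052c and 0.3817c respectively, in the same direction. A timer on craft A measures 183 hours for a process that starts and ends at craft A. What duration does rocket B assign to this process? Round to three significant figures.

191 hours

The velocity of craft A relative to rocket B is (0.6052 − 0.3817)c / (1 − 0.6052×0.3817) = 0.29064c; relative speed 0.29064c.
At |u| = 0.29064c, γ = (1 − 0.0844716)^(−1/2) = 1.0451.
Craft A's interval is proper; time dilation gives Δt_B = γΔτ = 1.0451 × 183 hours = 191 hours.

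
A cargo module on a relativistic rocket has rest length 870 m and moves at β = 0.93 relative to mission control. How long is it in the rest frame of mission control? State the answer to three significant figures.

γ = 1/√(1 − β²) = 1/√(1 − 0.8649) = 1/√0.1351 = 1/0.36756 = 2.7206.
Length contraction: L = L₀/γ = 870/2.7206 = 320 m.

320 m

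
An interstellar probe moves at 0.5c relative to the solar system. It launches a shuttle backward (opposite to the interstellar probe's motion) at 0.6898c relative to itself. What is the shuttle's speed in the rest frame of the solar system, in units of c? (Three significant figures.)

In units of c, u = (u' + v)/(1 + u'v) with u' = −0.6898 and v = 0.5.
Numerator: −0.6898 + 0.5 = −0.1898. Denominator: 1 + (−0.6898)(0.5) = 0.6551.
u = −0.1898/0.6551 = −0.28973, so the speed is 0.290c.

0.290c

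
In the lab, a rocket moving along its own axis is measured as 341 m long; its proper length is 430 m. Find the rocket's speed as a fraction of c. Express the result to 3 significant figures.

0.609c

Length contraction gives γ = L₀/L = 430/341 = 1.261.
β = √(1 − 1/γ²) = √0.371117 = 0.609.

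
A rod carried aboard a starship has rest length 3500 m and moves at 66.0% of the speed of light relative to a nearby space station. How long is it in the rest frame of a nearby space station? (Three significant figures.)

2630 m

β² = 0.4356, so γ = 1/√0.5644 = 1.3311.
Along the direction of motion the measured length is L₀/γ = 3500/1.3311 = 2630 m.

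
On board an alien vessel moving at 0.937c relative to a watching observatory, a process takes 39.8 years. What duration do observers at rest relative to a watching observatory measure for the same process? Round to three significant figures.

Lorentz factor: γ = (1 − 0.877969)^(−1/2) = 2.8626.
Time dilation: Δt = γ·Δτ = 2.8626 × 39.8 = 114 years.

114 years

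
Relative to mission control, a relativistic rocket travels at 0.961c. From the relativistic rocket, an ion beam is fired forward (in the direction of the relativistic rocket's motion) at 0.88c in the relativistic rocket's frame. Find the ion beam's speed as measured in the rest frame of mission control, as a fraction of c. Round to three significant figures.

In units of c, u = (u' + v)/(1 + u'v) with u' = 0.88 and v = 0.961.
Numerator: 0.88 + 0.961 = 1.841. Denominator: 1 + (0.88)(0.961) = 1.84568.
u = 1.841/1.84568 = 0.99746, so the speed is 0.997c.

0.997c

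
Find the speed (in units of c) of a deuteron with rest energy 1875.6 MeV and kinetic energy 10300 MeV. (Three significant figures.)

0.988c

K = (γ−1)mc², so γ = 1 + 10300/1875.6 = 6.4916.
Then v/c = √(1 − γ⁻²) = √(1 − 0.0237299) = √0.9762701 = 0.988.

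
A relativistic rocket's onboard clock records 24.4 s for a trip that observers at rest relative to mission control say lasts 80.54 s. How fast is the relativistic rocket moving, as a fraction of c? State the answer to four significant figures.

0.9530c

γ = Δt/Δτ = 80.54/24.4 = 3.3008.
β = √(1 − 1/γ²) = √(1 − 0.0917829) = √0.9082171 = 0.9530.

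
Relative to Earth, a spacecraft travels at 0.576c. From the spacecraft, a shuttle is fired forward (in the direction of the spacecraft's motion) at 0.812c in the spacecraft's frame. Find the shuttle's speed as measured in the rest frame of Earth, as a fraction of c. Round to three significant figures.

0.946c

In units of c, u = (u' + v)/(1 + u'v) with u' = 0.812 and v = 0.576.
Numerator: 0.812 + 0.576 = 1.388. Denominator: 1 + (0.812)(0.576) = 1.467712.
u = 1.388/1.467712 = 0.94569, so the speed is 0.946c.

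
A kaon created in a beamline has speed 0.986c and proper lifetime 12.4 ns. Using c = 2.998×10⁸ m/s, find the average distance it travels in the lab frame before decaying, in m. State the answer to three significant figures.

Lorentz factor: γ = (1 − 0.972196)^(−1/2) = 5.9972.
Lab-frame lifetime: Δt = γτ = 5.9972 × 12.4 ns = 74.365 ns.
Distance: d = vΔt = 0.986 × 2.998×10⁸ m/s × 7.4365×10^-8 s = 22.0 m.

22.0 m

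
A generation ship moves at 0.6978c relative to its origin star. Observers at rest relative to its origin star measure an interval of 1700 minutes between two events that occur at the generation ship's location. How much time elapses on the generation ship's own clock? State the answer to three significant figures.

1220 minutes

β² = 0.48692484, so γ = 1/√0.51307516 = 1.3961.
The moving clock records proper time: Δτ = Δt/γ = 1700/1.3961 = 1220 minutes.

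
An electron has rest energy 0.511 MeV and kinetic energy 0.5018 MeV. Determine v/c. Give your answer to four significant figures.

0.8634

γ = 1 + K/(mc²) = 1 + 0.5018/0.511 = 1.982.
β = √(1 − 1/γ²) = √(1 − 0.254561) = √0.745439 = 0.8634.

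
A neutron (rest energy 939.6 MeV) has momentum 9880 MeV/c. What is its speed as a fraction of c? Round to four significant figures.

pc/(mc²) = 9880/939.6 = 10.515 = βγ = β/√(1−β²).
So β² = x²/(1 + x²) with x = 10.515: x² = 110.565, β² = 110.565/111.565 = 0.991037, β = 0.9955.

0.9955c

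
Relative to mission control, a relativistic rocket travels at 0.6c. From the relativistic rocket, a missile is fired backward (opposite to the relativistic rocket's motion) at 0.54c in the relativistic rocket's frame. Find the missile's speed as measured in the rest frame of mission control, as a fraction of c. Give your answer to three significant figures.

0.0888c

In units of c, u = (u' + v)/(1 + u'v) with u' = −0.54 and v = 0.6.
Numerator: −0.54 + 0.6 = 0.06. Denominator: 1 + (−0.54)(0.6) = 0.676.
u = 0.06/0.676 = 0.088757, so the speed is 0.0888c.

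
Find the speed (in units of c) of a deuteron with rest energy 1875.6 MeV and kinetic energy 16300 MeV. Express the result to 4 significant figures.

0.9947c

γ = 1 + K/(mc²) = 1 + 16300/1875.6 = 9.6906.
β = √(1 − 1/γ²) = √(1 − 0.0106488) = √0.9893512 = 0.9947.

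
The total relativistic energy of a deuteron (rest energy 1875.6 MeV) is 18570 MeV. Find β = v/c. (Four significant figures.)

0.9949

γ = E/(mc²) = 18570/1875.6 = 9.9008.
β = √(1 − 1/γ²) = √(1 − 0.0102014) = √0.9897986 = 0.9949.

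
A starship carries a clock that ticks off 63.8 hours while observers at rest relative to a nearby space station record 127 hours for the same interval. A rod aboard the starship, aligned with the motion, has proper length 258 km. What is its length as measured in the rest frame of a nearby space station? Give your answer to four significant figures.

129.6 km

γ = Δt/Δτ = 127/63.8 = 1.9906.
The rod contracts by the same γ: 258 km / 1.9906 = 129.6 km.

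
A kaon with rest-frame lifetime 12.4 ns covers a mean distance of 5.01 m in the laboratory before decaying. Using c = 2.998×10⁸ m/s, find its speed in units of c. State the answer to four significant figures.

0.8031c

Let x = d/(cτ) = 5.010 m / (2.998×10⁸ m/s × 1.240×10^-8 s) = 1.3477. Since d = βγcτ, x = βγ = β/√(1−β²).
Solving: β² = x²/(1+x²) = 1.8163/2.8163 = 0.644924, so β = 0.8031.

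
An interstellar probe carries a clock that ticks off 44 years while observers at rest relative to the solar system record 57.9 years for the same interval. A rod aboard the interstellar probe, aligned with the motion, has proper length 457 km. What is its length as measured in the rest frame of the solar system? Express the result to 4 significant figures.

From Δt = γΔτ: γ = 57.9/44 = 1.31591.
L = L₀/γ = 457/1.31591 = 347.3 km.

347.3 km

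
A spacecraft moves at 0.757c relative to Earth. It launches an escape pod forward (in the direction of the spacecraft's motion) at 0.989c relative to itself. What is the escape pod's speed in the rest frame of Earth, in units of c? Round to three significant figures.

In units of c, u = (u' + v)/(1 + u'v) with u' = 0.989 and v = 0.757.
Numerator: 0.989 + 0.757 = 1.746. Denominator: 1 + (0.989)(0.757) = 1.748673.
u = 1.746/1.748673 = 0.99847, so the speed is 0.998c.

0.998c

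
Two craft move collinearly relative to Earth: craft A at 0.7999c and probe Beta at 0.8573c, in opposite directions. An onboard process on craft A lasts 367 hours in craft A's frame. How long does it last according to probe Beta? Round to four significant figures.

2002 hours

The velocity of craft A relative to probe Beta is (0.7999 + 0.8573)c / (1 + 0.7999×0.8573) = 0.98306c; relative speed 0.98306c.
γ for this relative speed: γ = 1/√(1 − 0.966407) = 5.456.
Craft A's interval is proper; time dilation gives Δt_B = γΔτ = 5.456 × 367 hours = 2002 hours.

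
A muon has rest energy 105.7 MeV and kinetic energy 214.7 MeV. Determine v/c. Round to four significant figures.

0.9440

K = (γ−1)mc², so γ = 1 + 214.7/105.7 = 3.0312.
Then v/c = √(1 − γ⁻²) = √(1 − 0.108836) = √0.891164 = 0.9440.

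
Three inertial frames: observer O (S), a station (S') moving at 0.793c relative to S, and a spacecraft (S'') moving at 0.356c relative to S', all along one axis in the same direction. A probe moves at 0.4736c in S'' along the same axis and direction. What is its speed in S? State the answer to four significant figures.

0.9616c

Apply u = (u'+v)/(1+u'v) twice. Probe in the station frame: (0.4736+0.356)/(1+0.4736·0.356) = 0.8296/1.1686016 = 0.70991c.
That velocity, transformed to the rest frame of observer O: (0.70991+0.793)/(1+0.70991·0.793) = 1.50291/1.56295863 = 0.96158c.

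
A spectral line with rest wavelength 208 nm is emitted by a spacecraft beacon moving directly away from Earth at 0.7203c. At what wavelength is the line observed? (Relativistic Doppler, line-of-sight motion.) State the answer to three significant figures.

516 nm

Relativistic Doppler for wavelength: λ_obs = λ_src · √((1+β)/(1−β)).
With β = 0.7203: factor = √(1.7203/0.2797) = 2.48.
λ_obs = 208 × 2.48 = 516 nm.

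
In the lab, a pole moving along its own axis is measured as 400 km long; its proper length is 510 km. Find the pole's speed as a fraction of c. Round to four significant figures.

0.6204c

Length contraction gives γ = L₀/L = 510/400 = 1.275.
β = √(1 − 1/γ²) = √0.384852 = 0.6204.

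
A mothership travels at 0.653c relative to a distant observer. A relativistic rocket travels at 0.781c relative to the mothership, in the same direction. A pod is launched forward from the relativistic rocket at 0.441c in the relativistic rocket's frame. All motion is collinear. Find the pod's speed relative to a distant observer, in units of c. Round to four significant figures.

0.9802c

Apply u = (u'+v)/(1+u'v) twice. Pod in the mothership frame: (0.441+0.781)/(1+0.441·0.781) = 1.222/1.344421 = 0.90894c.
That velocity, transformed to the rest frame of a distant observer: (0.90894+0.653)/(1+0.90894·0.653) = 1.56194/1.59353782 = 0.98017c.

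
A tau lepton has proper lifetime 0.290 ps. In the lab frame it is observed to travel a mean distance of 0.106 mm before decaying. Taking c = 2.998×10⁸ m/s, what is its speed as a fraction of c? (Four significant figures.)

Lab distance = (lab lifetime)·v = γτ·βc, so βγ = d/(cτ) = 1.060×10^-4/(2.998×10⁸ × 2.900×10^-13) = 1.2192.
With βγ = 1.2192: γ² = 1 + (βγ)² = 2.48645, and β = (βγ)/γ = 1.2192/1.57685 = 0.7732.

0.7732c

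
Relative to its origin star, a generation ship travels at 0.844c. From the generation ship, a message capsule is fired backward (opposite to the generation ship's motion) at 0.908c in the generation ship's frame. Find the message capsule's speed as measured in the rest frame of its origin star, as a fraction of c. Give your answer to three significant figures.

0.274c

Relativistic velocity addition: u = (u' + v)/(1 + u'v/c²), with u' = −0.908c and v = 0.844c.
Numerator: −0.908 + 0.844 = −0.064. Denominator: 1 + (−0.908)(0.844) = 0.233648.
u = −0.064/0.233648 = −0.27392, so the speed is 0.274c.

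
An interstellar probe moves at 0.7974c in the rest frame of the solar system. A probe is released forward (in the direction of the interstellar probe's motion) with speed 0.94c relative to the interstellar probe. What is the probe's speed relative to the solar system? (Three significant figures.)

In units of c, u = (u' + v)/(1 + u'v) with u' = 0.94 and v = 0.7974.
Numerator: 0.94 + 0.7974 = 1.7374. Denominator: 1 + (0.94)(0.7974) = 1.749556.
u = 1.7374/1.749556 = 0.99305, so the speed is 0.993c.

0.993c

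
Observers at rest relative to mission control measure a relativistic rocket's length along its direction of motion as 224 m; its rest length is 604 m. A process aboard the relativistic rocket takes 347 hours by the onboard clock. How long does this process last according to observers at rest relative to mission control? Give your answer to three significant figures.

936 hours

From L = L₀/γ: γ = 604/224 = 2.69643.
The same γ dilates the second interval: 2.69643 × 347 hours = 936 hours.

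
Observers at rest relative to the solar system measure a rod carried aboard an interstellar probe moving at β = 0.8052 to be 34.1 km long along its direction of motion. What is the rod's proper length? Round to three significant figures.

57.5 km

Lorentz factor: γ = (1 − 0.64834704)^(−1/2) = 1.6863.
Proper length: L₀ = γ·L = 1.6863 × 34.1 = 57.5 km.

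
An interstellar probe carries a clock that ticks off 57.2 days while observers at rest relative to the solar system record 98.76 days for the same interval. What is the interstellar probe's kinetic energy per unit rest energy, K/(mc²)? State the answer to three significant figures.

γ = Δt/Δτ = 98.76/57.2 = 1.72657.
K/(mc²) = γ − 1 = 1.72657 − 1 = 0.727.

0.727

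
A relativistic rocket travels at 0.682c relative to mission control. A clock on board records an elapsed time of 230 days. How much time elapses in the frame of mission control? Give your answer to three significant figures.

With β = 0.682, γ = 1/√(1 − 0.682²) = 1/√0.534876 = 1.3673.
Time dilation: Δt = γ·Δτ = 1.3673 × 230 = 314 days.

314 days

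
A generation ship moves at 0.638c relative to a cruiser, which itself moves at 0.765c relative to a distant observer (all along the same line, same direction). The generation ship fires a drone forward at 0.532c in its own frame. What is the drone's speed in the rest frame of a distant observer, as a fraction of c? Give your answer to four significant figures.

0.9822c

Apply u = (u'+v)/(1+u'v) twice. Drone in the cruiser frame: (0.532+0.638)/(1+0.532·0.638) = 1.17/1.339416 = 0.87352c.
That velocity, transformed to the rest frame of a distant observer: (0.87352+0.765)/(1+0.87352·0.765) = 1.63852/1.6682428 = 0.98218c.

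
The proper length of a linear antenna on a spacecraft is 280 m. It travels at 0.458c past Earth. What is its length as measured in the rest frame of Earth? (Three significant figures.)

249 m

Lorentz factor: γ = (1 − 0.209764)^(−1/2) = 1.1249.
Length contraction: L = L₀/γ = 280/1.1249 = 249 m.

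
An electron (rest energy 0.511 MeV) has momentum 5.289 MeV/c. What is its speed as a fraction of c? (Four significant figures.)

βγ = pc/(mc²) = 5.289/0.511 = 10.35.
Since γ² = 1 + (βγ)² = 108.122, γ = √108.122 = 10.3982, and β = (βγ)/γ = 10.35/10.3982 = 0.9954.

0.9954c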